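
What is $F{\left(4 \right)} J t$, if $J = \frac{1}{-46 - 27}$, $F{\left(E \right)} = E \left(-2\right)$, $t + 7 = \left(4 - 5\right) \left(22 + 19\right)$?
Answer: $- \frac{384}{73} \approx -5.2603$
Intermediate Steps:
$t = -48$ ($t = -7 + \left(4 - 5\right) \left(22 + 19\right) = -7 - 41 = -48$)
$F{\left(E \right)} = - 2 E$
$J = - \frac{1}{73}$ ($J = \frac{1}{-73} = - \frac{1}{73} \approx -0.013699$)
$F{\left(4 \right)} J t = \left(-2\right) 4 \left(- \frac{1}{73}\right) \left(-48\right) = \left(-8\right) \left(- \frac{1}{73}\right) \left(-48\right) = \frac{8}{73} \left(-48\right) = - \frac{384}{73}$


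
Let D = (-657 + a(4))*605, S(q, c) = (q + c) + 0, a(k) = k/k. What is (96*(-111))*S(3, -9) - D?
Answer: 460816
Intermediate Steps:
a(k) = 1
S(q, c) = c + q (S(q, c) = (c + q) + 0 = c + q)
D = -396880 (D = (-657 + 1)*605 = -656*605 = -396880)
(96*(-111))*S(3, -9) - D = (96*(-111))*(-9 + 3) - 1*(-396880) = -10656*(-6) + 396880 = 63936 + 396880 = 460816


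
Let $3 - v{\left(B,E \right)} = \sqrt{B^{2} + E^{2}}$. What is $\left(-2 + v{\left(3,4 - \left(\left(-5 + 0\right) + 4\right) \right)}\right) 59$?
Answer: $59 - 59 \sqrt{34} \approx -285.03$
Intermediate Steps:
$v{\left(B,E \right)} = 3 - \sqrt{B^{2} + E^{2}}$
$\left(-2 + v{\left(3,4 - \left(\left(-5 + 0\right) + 4\right) \right)}\right) 59 = \left(-2 + \left(3 - \sqrt{3^{2} + \left(4 - \left(\left(-5 + 0\right) + 4\right)\right)^{2}}\right)\right) 59 = \left(-2 + \left(3 - \sqrt{9 + \left(4 - \left(-5 + 4\right)\right)^{2}}\right)\right) 59 = \left(-2 + \left(3 - \sqrt{9 + \left(4 - -1\right)^{2}}\right)\right) 59 = \left(-2 + \left(3 - \sqrt{9 + \left(4 + 1\right)^{2}}\right)\right) 59 = \left(-2 + \left(3 - \sqrt{9 + 5^{2}}\right)\right) 59 = \left(-2 + \left(3 - \sqrt{9 + 25}\right)\right) 59 = \left(-2 + \left(3 - \sqrt{34}\right)\right) 59 = \left(1 - \sqrt{34}\right) 59 = 59 - 59 \sqrt{34}$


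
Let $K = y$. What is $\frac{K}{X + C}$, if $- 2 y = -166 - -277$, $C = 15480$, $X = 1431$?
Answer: $- \frac{37}{11274} \approx -0.0032819$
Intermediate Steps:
$y = - \frac{111}{2}$ ($y = - \frac{-166 - -277}{2} = - \frac{-166 + 277}{2} = \left(- \frac{1}{2}\right) 111 = - \frac{111}{2} \approx -55.5$)
$K = - \frac{111}{2} \approx -55.5$
$\frac{K}{X + C} = \frac{1}{1431 + 15480} \left(- \frac{111}{2}\right) = \frac{1}{16911} \left(- \frac{111}{2}\right) = - \frac{37}{11274}$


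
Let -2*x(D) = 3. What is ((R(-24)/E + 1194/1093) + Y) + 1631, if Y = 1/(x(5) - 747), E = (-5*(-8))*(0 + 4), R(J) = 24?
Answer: 53414142323/32724420 ≈ 1632.2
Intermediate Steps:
x(D) = -3/2 (x(D) = -1/2*3 = -3/2)
E = 160 (E = 40*4 = 160)
Y = -2/1497 (Y = 1/(-3/2 - 747) = 1/(-1497/2) = -2/1497 ≈ -0.0013360)
((R(-24)/E + 1194/1093) + Y) + 1631 = ((24/160 + 1194/1093) - 2/1497) + 1631 = ((24*(1/160) + 1194*(1/1093)) - 2/1497) + 1631 = ((3/20 + 1194/1093) - 2/1497) + 1631 = (27159/21860 - 2/1497) + 1631 = 40613303/32724420 + 1631 = 53414142323/32724420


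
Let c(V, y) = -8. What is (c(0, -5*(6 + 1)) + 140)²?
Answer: 17424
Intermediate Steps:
(c(0, -5*(6 + 1)) + 140)² = (-8 + 140)² = 132² = 17424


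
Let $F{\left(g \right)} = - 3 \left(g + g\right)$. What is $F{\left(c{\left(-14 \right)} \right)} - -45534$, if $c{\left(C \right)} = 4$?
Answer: $45510$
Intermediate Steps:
$F{\left(g \right)} = - 6 g$ ($F{\left(g \right)} = - 3 \cdot 2 g = - 6 g$)
$F{\left(c{\left(-14 \right)} \right)} - -45534 = \left(-6\right) 4 - -45534 = -24 + 45534 = 45510$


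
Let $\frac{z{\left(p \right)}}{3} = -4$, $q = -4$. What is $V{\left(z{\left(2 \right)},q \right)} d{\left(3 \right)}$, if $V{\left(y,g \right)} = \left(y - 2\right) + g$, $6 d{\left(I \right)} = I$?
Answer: $-9$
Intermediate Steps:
$d{\left(I \right)} = \frac{I}{6}$
$z{\left(p \right)} = -12$ ($z{\left(p \right)} = 3 \left(-4\right) = -12$)
$V{\left(y,g \right)} = -2 + g + y$ ($V{\left(y,g \right)} = \left(-2 + y\right) + g = -2 + g + y$)
$V{\left(z{\left(2 \right)},q \right)} d{\left(3 \right)} = \left(-2 - 4 - 12\right) \frac{1}{6} \cdot 3 = \left(-18\right) \frac{1}{2} = -9$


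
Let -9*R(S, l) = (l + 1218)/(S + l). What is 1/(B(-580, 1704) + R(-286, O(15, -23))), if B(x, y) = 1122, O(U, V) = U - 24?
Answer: 885/993373 ≈ 0.00089090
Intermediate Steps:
O(U, V) = -24 + U
R(S, l) = -(1218 + l)/(9*(S + l)) (R(S, l) = -(l + 1218)/(9*(S + l)) = -(1218 + l)/(9*(S + l)))
1/(B(-580, 1704) + R(-286, O(15, -23))) = 1/(1122 + (-1218 - (-24 + 15))/(9*(-286 + (-24 + 15)))) = 1/(1122 + (-1218 - 1*(-9))/(9*(-286 - 9))) = 1/(1122 + (1/9)*(-1218 + 9)/(-295)) = 1/(1122 + (1/9)*(-1/295)*(-1209)) = 1/(1122 + 403/885) = 1/(993373/885) = 885/993373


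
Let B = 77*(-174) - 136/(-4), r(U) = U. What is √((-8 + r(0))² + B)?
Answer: 10*I*√133 ≈ 115.33*I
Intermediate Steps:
B = -13364 (B = -13398 - 136*(-¼) = -13398 + 34 = -13364)
√((-8 + r(0))² + B) = √((-8 + 0)² - 13364) = √((-8)² - 13364) = √(64 - 13364) = √(-13300) = 10*I*√133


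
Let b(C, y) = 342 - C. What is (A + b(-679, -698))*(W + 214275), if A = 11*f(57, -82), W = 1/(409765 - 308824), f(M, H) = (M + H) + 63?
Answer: 31124322064664/100941 ≈ 3.0834e+8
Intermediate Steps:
f(M, H) = 63 + H + M (f(M, H) = (H + M) + 63 = 63 + H + M)
W = 1/100941 ≈ 9.9068e-6
A = 418 (A = 11*(63 - 82 + 57) = 11*38 = 418)
(A + b(-679, -698))*(W + 214275) = (418 + (342 - 1*(-679)))*(1/100941 + 214275) = (418 + (342 + 679))*(21629132776/100941) = (418 + 1021)*(21629132776/100941) = 1439*(21629132776/100941) = 31124322064664/100941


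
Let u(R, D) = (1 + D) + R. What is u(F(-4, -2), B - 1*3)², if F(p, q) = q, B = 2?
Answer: 4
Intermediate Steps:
u(R, D) = 1 + D + R
u(F(-4, -2), B - 1*3)² = (1 + (2 - 1*3) - 2)² = (1 + (2 - 3) - 2)² = (1 - 1 - 2)² = (-2)² = 4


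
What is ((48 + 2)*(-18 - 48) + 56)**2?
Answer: 10523536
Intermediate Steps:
((48 + 2)*(-18 - 48) + 56)**2 = (50*(-66) + 56)**2 = (-3300 + 56)**2 = (-3244)**2 = 10523536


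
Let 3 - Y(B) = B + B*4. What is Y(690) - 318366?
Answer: -321813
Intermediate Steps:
Y(B) = 3 - 5*B (Y(B) = 3 - (B + B*4) = 3 - (B + 4*B) = 3 - 5*B)
Y(690) - 318366 = (3 - 5*690) - 318366 = (3 - 3450) - 318366 = -3447 - 318366 = -321813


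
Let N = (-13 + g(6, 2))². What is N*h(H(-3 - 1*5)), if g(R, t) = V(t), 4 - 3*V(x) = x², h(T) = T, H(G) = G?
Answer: -1352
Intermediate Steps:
V(x) = 4/3 - x²/3
g(R, t) = 4/3 - t²/3
N = 169 (N = (-13 + (4/3 - ⅓*2²))² = (-13 + (4/3 - ⅓*4))² = (-13 + (4/3 - 4/3))² = (-13 + 0)² = (-13)² = 169)
N*h(H(-3 - 1*5)) = 169*(-3 - 1*5) = 169*(-3 - 5) = 169*(-8) = -1352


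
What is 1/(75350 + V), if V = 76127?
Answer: 1/151477 ≈ 6.6017e-6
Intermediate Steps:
1/(75350 + V) = 1/(75350 + 76127) = 1/151477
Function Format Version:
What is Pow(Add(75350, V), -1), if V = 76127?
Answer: Rational(1, 151477) ≈ 6.6017e-6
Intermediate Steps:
Pow(Add(75350, V), -1) = Pow(Add(75350, 76127), -1) = Pow(151477, -1) = Rational(1, 151477)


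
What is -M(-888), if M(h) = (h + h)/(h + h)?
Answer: -1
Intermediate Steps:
M(h) = 1 (M(h) = (2*h)/((2*h)) = (2*h)*(1/(2*h)) = 1)
-M(-888) = -1*1 = -1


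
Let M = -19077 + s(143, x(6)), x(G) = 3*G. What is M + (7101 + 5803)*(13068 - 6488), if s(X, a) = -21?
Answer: 84889222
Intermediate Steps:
M = -19098 (M = -19077 - 21 = -19098)
M + (7101 + 5803)*(13068 - 6488) = -19098 + (7101 + 5803)*(13068 - 6488) = -19098 + 12904*6580 = -19098 + 84908320 = 84889222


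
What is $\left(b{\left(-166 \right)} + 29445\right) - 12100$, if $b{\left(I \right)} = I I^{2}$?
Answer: $-4556951$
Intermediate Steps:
$b{\left(I \right)} = I^{3}$
$\left(b{\left(-166 \right)} + 29445\right) - 12100 = \left(\left(-166\right)^{3} + 29445\right) - 12100 = \left(-4574296 + 29445\right) - 12100 = -4544851 - 12100 = -4556951$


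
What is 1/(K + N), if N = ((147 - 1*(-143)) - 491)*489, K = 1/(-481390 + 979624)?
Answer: -498234/48970921625 ≈ -1.0174e-5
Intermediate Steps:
K = 1/498234 ≈ 2.0071e-6
N = -98289 (N = ((147 + 143) - 491)*489 = (290 - 491)*489 = -201*489 = -98289)
1/(K + N) = 1/(1/498234 - 98289) = 1/(-48970921625/498234) = -498234/48970921625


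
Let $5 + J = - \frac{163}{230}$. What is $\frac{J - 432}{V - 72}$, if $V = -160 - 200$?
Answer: $\frac{100673}{99360} \approx 1.0132$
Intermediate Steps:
$J = - \frac{1313}{230}$ ($J = -5 - \frac{163}{230} = - \frac{1313}{230} \approx -5.7087$)
$V = -360$ ($V = -160 - 200 = -360$)
$\frac{J - 432}{V - 72} = \frac{- \frac{1313}{230} - 432}{-360 - 72} = - \frac{100673}{230 \left(-432\right)} = \left(- \frac{100673}{230}\right) \left(- \frac{1}{432}\right) = \frac{100673}{99360}$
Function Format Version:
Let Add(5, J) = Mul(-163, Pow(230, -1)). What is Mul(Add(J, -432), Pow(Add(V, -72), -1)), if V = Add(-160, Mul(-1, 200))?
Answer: Rational(100673, 99360) ≈ 1.0132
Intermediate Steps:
J = Rational(-1313, 230) (J = Add(-5, Mul(-163, Pow(230, -1))) = Add(-5, Mul(-163, Rational(1, 230))) = Add(-5, Rational(-163, 230)) = Rational(-1313, 230) ≈ -5.7087)
V = -360 (V = Add(-160, -200) = -360)
Mul(Add(J, -432), Pow(Add(V, -72), -1)) = Mul(Add(Rational(-1313, 230), -432), Pow(Add(-360, -72), -1)) = Mul(Rational(-100673, 230), Pow(-432, -1)) = Mul(Rational(-100673, 230), Rational(-1, 432)) = Rational(100673, 99360)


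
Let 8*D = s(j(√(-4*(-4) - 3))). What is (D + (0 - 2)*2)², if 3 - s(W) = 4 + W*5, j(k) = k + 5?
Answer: 3689/64 + 145*√13/16 ≈ 90.316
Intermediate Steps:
j(k) = 5 + k
s(W) = -1 - 5*W (s(W) = 3 - (4 + W*5) = 3 - (4 + 5*W) = 3 + (-4 - 5*W) = -1 - 5*W)
D = -13/4 - 5*√13/8 (D = (-1 - 5*(5 + √(-4*(-4) - 3)))/8 = (-1 - 5*(5 + √(16 - 3)))/8 = (-1 - 5*(5 + √13))/8 = (-1 + (-25 - 5*√13))/8 = (-26 - 5*√13)/8 = -13/4 - 5*√13/8 ≈ -5.5035)
(D + (0 - 2)*2)² = ((-13/4 - 5*√13/8) + (0 - 2)*2)² = ((-13/4 - 5*√13/8) - 2*2)² = ((-13/4 - 5*√13/8) - 4)² = (-29/4 - 5*√13/8)²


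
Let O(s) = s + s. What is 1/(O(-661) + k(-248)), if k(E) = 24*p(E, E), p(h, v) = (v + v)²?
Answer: 1/5903062 ≈ 1.6940e-7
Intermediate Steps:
O(s) = 2*s
p(h, v) = 4*v² (p(h, v) = (2*v)² = 4*v²)
k(E) = 96*E² (k(E) = 24*(4*E²) = 96*E²)
1/(O(-661) + k(-248)) = 1/(2*(-661) + 96*(-248)²) = 1/(-1322 + 96*61504) = 1/(-1322 + 5904384) = 1/5903062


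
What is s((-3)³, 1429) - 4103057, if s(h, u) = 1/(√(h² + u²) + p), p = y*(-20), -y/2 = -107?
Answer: -6677983760519/1627563 - √2042770/16275630 ≈ -4.1031e+6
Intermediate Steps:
y = 214 (y = -2*(-107) = 214)
p = -4280 (p = 214*(-20) = -4280)
s(h, u) = 1/(-4280 + √(h² + u²)) (s(h, u) = 1/(√(h² + u²) - 4280) = 1/(-4280 + √(h² + u²)))
s((-3)³, 1429) - 4103057 = 1/(-4280 + √(((-3)³)² + 1429²)) - 4103057 = 1/(-4280 + √((-27)² + 2042041)) - 4103057 = 1/(-4280 + √(729 + 2042041)) - 4103057 = 1/(-4280 + √2042770) - 4103057 = -4103057 + 1/(-4280 + √2042770)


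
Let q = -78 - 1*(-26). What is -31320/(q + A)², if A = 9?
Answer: -31320/1849 ≈ -16.939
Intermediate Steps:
q = -52 (q = -78 + 26 = -52)
-31320/(q + A)² = -31320/(-52 + 9)² = -31320/((-43)²) = -31320/1849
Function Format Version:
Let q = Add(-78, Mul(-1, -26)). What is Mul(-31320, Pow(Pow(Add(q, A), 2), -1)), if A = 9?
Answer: Rational(-31320, 1849) ≈ -16.939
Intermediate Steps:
q = -52 (q = Add(-78, 26) = -52)
Mul(-31320, Pow(Pow(Add(q, A), 2), -1)) = Mul(-31320, Pow(Pow(Add(-52, 9), 2), -1)) = Mul(-31320, Pow(Pow(-43, 2), -1)) = Mul(-31320, Pow(1849, -1)) = Mul(-31320, Rational(1, 1849)) = Rational(-31320, 1849)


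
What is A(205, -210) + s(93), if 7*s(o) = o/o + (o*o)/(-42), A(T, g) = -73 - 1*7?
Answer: -10709/98 ≈ -109.28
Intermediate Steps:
A(T, g) = -80 (A(T, g) = -73 - 7 = -80)
s(o) = 1/7 - o**2/294 (s(o) = (o/o + (o*o)/(-42))/7 = (1 + o**2*(-1/42))/7 = (1 - o**2/42)/7 = 1/7 - o**2/294)
A(205, -210) + s(93) = -80 + (1/7 - 1/294*93**2) = -80 + (1/7 - 1/294*8649) = -80 + (1/7 - 2883/98) = -80 - 2869/98 = -10709/98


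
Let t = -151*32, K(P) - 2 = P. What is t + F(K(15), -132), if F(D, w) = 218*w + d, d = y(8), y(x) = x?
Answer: -33600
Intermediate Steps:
d = 8
K(P) = 2 + P
F(D, w) = 8 + 218*w (F(D, w) = 218*w + 8 = 8 + 218*w)
t = -4832
t + F(K(15), -132) = -4832 + (8 + 218*(-132)) = -4832 + (8 - 28776) = -4832 - 28768 = -33600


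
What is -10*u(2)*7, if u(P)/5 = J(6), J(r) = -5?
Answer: 1750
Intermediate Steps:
u(P) = -25 (u(P) = 5*(-5) = -25)
-10*u(2)*7 = -10*(-25)*7 = 250*7 = 1750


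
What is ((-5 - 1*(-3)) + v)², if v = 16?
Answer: 196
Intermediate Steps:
((-5 - 1*(-3)) + v)² = ((-5 - 1*(-3)) + 16)² = ((-5 + 3) + 16)² = (-2 + 16)² = 14² = 196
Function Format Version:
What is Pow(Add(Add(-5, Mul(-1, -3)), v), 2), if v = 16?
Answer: 196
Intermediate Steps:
Pow(Add(Add(-5, Mul(-1, -3)), v), 2) = Pow(Add(Add(-5, Mul(-1, -3)), 16), 2) = Pow(Add(Add(-5, 3), 16), 2) = Pow(Add(-2, 16), 2) = Pow(14, 2) = 196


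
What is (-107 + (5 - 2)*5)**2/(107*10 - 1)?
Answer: 8464/1069 ≈ 7.9177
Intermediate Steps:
(-107 + (5 - 2)*5)**2/(107*10 - 1) = (-107 + 3*5)**2/(1070 - 1) = (-107 + 15)**2/1069 = (-92)**2*(1/1069) = 8464*(1/1069) = 8464/1069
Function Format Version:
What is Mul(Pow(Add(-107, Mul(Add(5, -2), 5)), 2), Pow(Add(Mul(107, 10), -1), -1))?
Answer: Rational(8464, 1069) ≈ 7.9177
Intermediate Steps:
Mul(Pow(Add(-107, Mul(Add(5, -2), 5)), 2), Pow(Add(Mul(107, 10), -1), -1)) = Mul(Pow(Add(-107, Mul(3, 5)), 2), Pow(Add(1070, -1), -1)) = Mul(Pow(Add(-107, 15), 2), Pow(1069, -1)) = Mul(Pow(-92, 2), Rational(1, 1069)) = Mul(8464, Rational(1, 1069)) = Rational(8464, 1069)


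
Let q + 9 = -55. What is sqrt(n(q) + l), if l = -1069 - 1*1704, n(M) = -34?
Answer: I*sqrt(2807) ≈ 52.981*I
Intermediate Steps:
q = -64 (q = -9 - 55 = -64)
l = -2773 (l = -1069 - 1704 = -2773)
sqrt(n(q) + l) = sqrt(-34 - 2773) = sqrt(-2807) = I*sqrt(2807)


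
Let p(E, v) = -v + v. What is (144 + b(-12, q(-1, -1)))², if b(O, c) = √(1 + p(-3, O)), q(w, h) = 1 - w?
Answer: 21025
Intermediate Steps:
p(E, v) = 0
b(O, c) = 1 (b(O, c) = √(1 + 0) = √1 = 1)
(144 + b(-12, q(-1, -1)))² = (144 + 1)² = 145² = 21025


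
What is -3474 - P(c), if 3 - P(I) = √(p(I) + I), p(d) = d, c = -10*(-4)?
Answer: -3477 + 4*√5 ≈ -3468.1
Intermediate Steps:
c = 40
P(I) = 3 - √2*√I (P(I) = 3 - √(I + I) = 3 - √(2*I) = 3 - √2*√I)
-3474 - P(c) = -3474 - (3 - √2*√40) = -3474 - (3 - √2*2*√10) = -3474 - (3 - 4*√5) = -3474 + (-3 + 4*√5) = -3477 + 4*√5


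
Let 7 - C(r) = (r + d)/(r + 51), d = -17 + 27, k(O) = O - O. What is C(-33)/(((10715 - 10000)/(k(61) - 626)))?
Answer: -46637/6435 ≈ -7.2474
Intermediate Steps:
k(O) = 0
d = 10
C(r) = 7 - (10 + r)/(51 + r) (C(r) = 7 - (r + 10)/(r + 51) = 7 - (10 + r)/(51 + r))
C(-33)/(((10715 - 10000)/(k(61) - 626))) = ((347 + 6*(-33))/(51 - 33))/(((10715 - 10000)/(0 - 626))) = ((347 - 198)/18)/((715/(-626))) = ((1/18)*149)/((715*(-1/626))) = 149/(18*(-715/626)) = (149/18)*(-626/715) = -46637/6435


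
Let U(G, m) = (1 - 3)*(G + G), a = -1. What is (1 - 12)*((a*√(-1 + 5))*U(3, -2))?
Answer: -264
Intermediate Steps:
U(G, m) = -4*G
(1 - 12)*((a*√(-1 + 5))*U(3, -2)) = (1 - 12)*((-√(-1 + 5))*(-4*3)) = -11*(-√4)*(-12) = -11*(-1*2)*(-12) = -(-22)*(-12) = -11*24 = -264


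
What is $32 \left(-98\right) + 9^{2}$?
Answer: $-3055$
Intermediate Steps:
$32 \left(-98\right) + 9^{2} = -3136 + 81 = -3055$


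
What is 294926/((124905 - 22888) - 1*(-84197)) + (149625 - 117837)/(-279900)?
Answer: 1064311344/723906925 ≈ 1.4702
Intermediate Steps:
294926/((124905 - 22888) - 1*(-84197)) + (149625 - 117837)/(-279900) = 294926/(102017 + 84197) + 31788*(-1/279900) = 294926/186214 - 883/7775 = 294926*(1/186214) - 883/7775 = 147463/93107 - 883/7775 = 1064311344/723906925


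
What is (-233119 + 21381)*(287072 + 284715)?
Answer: -121069035806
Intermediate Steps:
(-233119 + 21381)*(287072 + 284715) = -211738*571787 = -121069035806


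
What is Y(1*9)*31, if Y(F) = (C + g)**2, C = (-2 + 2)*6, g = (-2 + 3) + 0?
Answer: 31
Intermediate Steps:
g = 1 (g = 1 + 0 = 1)
C = 0 (C = 0*6 = 0)
Y(F) = 1 (Y(F) = (0 + 1)**2 = 1**2 = 1)
Y(1*9)*31 = 1*31 = 31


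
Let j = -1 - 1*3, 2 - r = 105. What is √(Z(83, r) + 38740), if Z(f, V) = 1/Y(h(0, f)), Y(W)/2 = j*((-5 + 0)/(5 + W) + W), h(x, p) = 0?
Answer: √619842/4 ≈ 196.83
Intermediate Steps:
r = -103 (r = 2 - 1*105 = 2 - 105 = -103)
j = -4 (j = -1 - 3 = -4)
Y(W) = -8*W + 40/(5 + W) (Y(W) = 2*(-4*((-5 + 0)/(5 + W) + W)) = 2*(-4*(-5/(5 + W) + W)) = 2*(-4*(W - 5/(5 + W))) = 2*(-4*W + 20/(5 + W)) = -8*W + 40/(5 + W))
Z(f, V) = ⅛ (Z(f, V) = 1/(8*(5 - 1*0² - 5*0)/(5 + 0)) = 1/(8*(5 - 1*0 + 0)/5) = 1/(8*(⅕)*(5 + 0 + 0)) = 1/(8*(⅕)*5) = 1/8 = ⅛)
√(Z(83, r) + 38740) = √(⅛ + 38740) = √(309921/8) = √619842/4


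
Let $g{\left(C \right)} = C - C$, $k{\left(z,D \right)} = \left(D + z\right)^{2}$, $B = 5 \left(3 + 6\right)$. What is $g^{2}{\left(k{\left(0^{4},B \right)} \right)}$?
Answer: $0$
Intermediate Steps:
$B = 45$ ($B = 5 \cdot 9 = 45$)
$g{\left(C \right)} = 0$
$g^{2}{\left(k{\left(0^{4},B \right)} \right)} = 0^{2} = 0$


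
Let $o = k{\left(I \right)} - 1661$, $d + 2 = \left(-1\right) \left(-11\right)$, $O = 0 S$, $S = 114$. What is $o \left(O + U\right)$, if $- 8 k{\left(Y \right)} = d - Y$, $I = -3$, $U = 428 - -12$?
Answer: $-731500$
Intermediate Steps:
$U = 440$ ($U = 428 + 12 = 440$)
$O = 0$ ($O = 0 \cdot 114 = 0$)
$d = 9$ ($d = -2 - -11 = -2 + 11 = 9$)
$k{\left(Y \right)} = - \frac{9}{8} + \frac{Y}{8}$ ($k{\left(Y \right)} = - \frac{9 - Y}{8} = - \frac{9}{8} + \frac{Y}{8}$)
$o = - \frac{3325}{2}$ ($o = \left(- \frac{9}{8} + \frac{1}{8} \left(-3\right)\right) - 1661 = \left(- \frac{9}{8} - \frac{3}{8}\right) - 1661 = - \frac{3}{2} - 1661 = - \frac{3325}{2} \approx -1662.5$)
$o \left(O + U\right) = - \frac{3325 \left(0 + 440\right)}{2} = \left(- \frac{3325}{2}\right) 440 = -731500$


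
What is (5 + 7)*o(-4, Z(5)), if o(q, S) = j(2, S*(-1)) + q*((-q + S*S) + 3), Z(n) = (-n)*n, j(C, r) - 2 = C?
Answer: -30288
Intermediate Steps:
j(C, r) = 2 + C
Z(n) = -n²
o(q, S) = 4 + q*(3 + S² - q) (o(q, S) = (2 + 2) + q*((-q + S*S) + 3) = 4 + q*((-q + S²) + 3) = 4 + q*((S² - q) + 3) = 4 + q*(3 + S² - q))
(5 + 7)*o(-4, Z(5)) = (5 + 7)*(4 - 1*(-4)² + 3*(-4) - 4*(-1*5²)²) = 12*(4 - 1*16 - 12 - 4*(-1*25)²) = 12*(4 - 16 - 12 - 4*(-25)²) = 12*(4 - 16 - 12 - 4*625) = 12*(4 - 16 - 12 - 2500) = 12*(-2524) = -30288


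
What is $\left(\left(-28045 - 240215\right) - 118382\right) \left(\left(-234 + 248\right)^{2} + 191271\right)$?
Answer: $-74029183814$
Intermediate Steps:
$\left(\left(-28045 - 240215\right) - 118382\right) \left(\left(-234 + 248\right)^{2} + 191271\right) = \left(-268260 - 118382\right) \left(14^{2} + 191271\right) = - 386642 \left(196 + 191271\right) = \left(-386642\right) 191467 = -74029183814$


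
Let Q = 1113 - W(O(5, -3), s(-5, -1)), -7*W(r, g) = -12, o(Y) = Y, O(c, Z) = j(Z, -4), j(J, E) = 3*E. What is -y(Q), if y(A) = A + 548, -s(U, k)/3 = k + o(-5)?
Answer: -11615/7 ≈ -1659.3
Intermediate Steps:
O(c, Z) = -12 (O(c, Z) = 3*(-4) = -12)
s(U, k) = 15 - 3*k (s(U, k) = -3*(k - 5) = -3*(-5 + k) = 15 - 3*k)
W(r, g) = 12/7 (W(r, g) = -1/7*(-12) = 12/7)
Q = 7779/7 (Q = 1113 - 1*12/7 = 1113 - 12/7 = 7779/7 ≈ 1111.3)
y(A) = 548 + A
-y(Q) = -(548 + 7779/7) = -1*11615/7 = -11615/7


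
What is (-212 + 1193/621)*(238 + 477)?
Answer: -93278185/621 ≈ -1.5021e+5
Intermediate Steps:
(-212 + 1193/621)*(238 + 477) = (-212 + 1193*(1/621))*715 = (-212 + 1193/621)*715 = -130459/621*715 = -93278185/621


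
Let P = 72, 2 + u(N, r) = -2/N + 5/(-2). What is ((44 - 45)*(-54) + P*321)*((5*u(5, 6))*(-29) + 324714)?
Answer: 7538783967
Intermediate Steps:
u(N, r) = -9/2 - 2/N (u(N, r) = -2 + (-2/N + 5/(-2)) = -2 + (-2/N + 5*(-½)) = -2 + (-2/N - 5/2) = -2 + (-5/2 - 2/N) = -9/2 - 2/N)
((44 - 45)*(-54) + P*321)*((5*u(5, 6))*(-29) + 324714) = ((44 - 45)*(-54) + 72*321)*((5*(-9/2 - 2/5))*(-29) + 324714) = (-1*(-54) + 23112)*((5*(-9/2 - 2*⅕))*(-29) + 324714) = (54 + 23112)*((5*(-9/2 - ⅖))*(-29) + 324714) = 23166*((5*(-49/10))*(-29) + 324714) = 23166*(-49/2*(-29) + 324714) = 23166*(1421/2 + 324714) = 23166*(650849/2) = 7538783967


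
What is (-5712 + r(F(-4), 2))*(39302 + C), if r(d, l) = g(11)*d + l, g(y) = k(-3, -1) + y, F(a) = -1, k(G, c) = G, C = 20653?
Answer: -342822690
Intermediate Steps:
g(y) = -3 + y
r(d, l) = l + 8*d (r(d, l) = (-3 + 11)*d + l = 8*d + l = l + 8*d)
(-5712 + r(F(-4), 2))*(39302 + C) = (-5712 + (2 + 8*(-1)))*(39302 + 20653) = (-5712 + (2 - 8))*59955 = (-5712 - 6)*59955 = -5718*59955 = -342822690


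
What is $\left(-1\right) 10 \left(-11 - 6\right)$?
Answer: $170$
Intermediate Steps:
$\left(-1\right) 10 \left(-11 - 6\right) = \left(-10\right) \left(-17\right) = 170$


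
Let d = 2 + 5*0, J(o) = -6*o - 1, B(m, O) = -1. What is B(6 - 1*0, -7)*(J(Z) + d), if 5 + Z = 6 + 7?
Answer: 47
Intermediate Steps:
Z = 8 (Z = -5 + (6 + 7) = -5 + 13 = 8)
J(o) = -1 - 6*o
d = 2 (d = 2 + 0 = 2)
B(6 - 1*0, -7)*(J(Z) + d) = -((-1 - 6*8) + 2) = -((-1 - 48) + 2) = -(-49 + 2) = -1*(-47) = 47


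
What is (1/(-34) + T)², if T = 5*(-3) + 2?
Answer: 196249/1156 ≈ 169.77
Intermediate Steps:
T = -13 (T = -15 + 2 = -13)
(1/(-34) + T)² = (1/(-34) - 13)² = (-1/34 - 13)² = (-443/34)² = 196249/1156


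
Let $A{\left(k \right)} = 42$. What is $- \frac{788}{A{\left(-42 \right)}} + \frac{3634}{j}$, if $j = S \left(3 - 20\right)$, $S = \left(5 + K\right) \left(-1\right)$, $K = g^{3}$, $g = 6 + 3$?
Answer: $- \frac{2420009}{131019} \approx -18.471$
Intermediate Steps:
$g = 9$
$K = 729$ ($K = 9^{3} = 729$)
$S = -734$ ($S = \left(5 + 729\right) \left(-1\right) = 734 \left(-1\right) = -734$)
$j = 12478$ ($j = - 734 \left(3 - 20\right) = \left(-734\right) \left(-17\right) = 12478$)
$- \frac{788}{A{\left(-42 \right)}} + \frac{3634}{j} = - \frac{788}{42} + \frac{3634}{12478} = \left(-788\right) \frac{1}{42} + 3634 \cdot \frac{1}{12478} = - \frac{394}{21} + \frac{1817}{6239} = - \frac{2420009}{131019}$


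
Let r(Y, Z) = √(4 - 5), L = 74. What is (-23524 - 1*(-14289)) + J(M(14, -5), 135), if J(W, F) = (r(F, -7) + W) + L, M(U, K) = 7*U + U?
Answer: -9049 + I ≈ -9049.0 + 1.0*I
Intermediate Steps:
r(Y, Z) = I (r(Y, Z) = √(-1) = I)
M(U, K) = 8*U
J(W, F) = 74 + I + W (J(W, F) = (I + W) + 74 = 74 + I + W)
(-23524 - 1*(-14289)) + J(M(14, -5), 135) = (-23524 - 1*(-14289)) + (74 + I + 8*14) = (-23524 + 14289) + (74 + I + 112) = -9235 + (186 + I) = -9049 + I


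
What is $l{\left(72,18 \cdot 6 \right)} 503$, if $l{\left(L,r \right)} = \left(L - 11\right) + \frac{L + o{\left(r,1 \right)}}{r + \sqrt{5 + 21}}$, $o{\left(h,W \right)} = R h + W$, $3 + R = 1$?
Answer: $\frac{15878201}{529} + \frac{6539 \sqrt{26}}{1058} \approx 30047.0$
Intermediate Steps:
$R = -2$ ($R = -3 + 1 = -2$)
$o{\left(h,W \right)} = W - 2 h$ ($o{\left(h,W \right)} = - 2 h + W = W - 2 h$)
$l{\left(L,r \right)} = -11 + L + \frac{1 + L - 2 r}{r + \sqrt{26}}$ ($l{\left(L,r \right)} = \left(L - 11\right) + \frac{L - \left(-1 + 2 r\right)}{r + \sqrt{5 + 21}} = \left(-11 + L\right) + \frac{1 + L - 2 r}{r + \sqrt{26}} = -11 + L + \frac{1 + L - 2 r}{r + \sqrt{26}}$)
$l{\left(72,18 \cdot 6 \right)} 503 = \frac{1 + 72 - 13 \cdot 18 \cdot 6 - 11 \sqrt{26} + 72 \cdot 18 \cdot 6 + 72 \sqrt{26}}{18 \cdot 6 + \sqrt{26}} \cdot 503 = \frac{1 + 72 - 1404 - 11 \sqrt{26} + 72 \cdot 108 + 72 \sqrt{26}}{108 + \sqrt{26}} \cdot 503 = \frac{1 + 72 - 1404 - 11 \sqrt{26} + 7776 + 72 \sqrt{26}}{108 + \sqrt{26}} \cdot 503 = \frac{6445 + 61 \sqrt{26}}{108 + \sqrt{26}} \cdot 503 = \frac{503 \left(6445 + 61 \sqrt{26}\right)}{108 + \sqrt{26}}$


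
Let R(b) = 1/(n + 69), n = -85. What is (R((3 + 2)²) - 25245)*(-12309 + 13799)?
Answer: -300921145/8 ≈ -3.7615e+7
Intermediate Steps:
R(b) = -1/16 (R(b) = 1/(-85 + 69) = 1/(-16) = -1/16)
(R((3 + 2)²) - 25245)*(-12309 + 13799) = (-1/16 - 25245)*(-12309 + 13799) = -403921/16*1490 = -300921145/8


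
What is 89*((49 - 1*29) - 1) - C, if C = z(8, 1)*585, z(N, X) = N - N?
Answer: 1691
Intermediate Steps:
z(N, X) = 0
C = 0 (C = 0*585 = 0)
89*((49 - 1*29) - 1) - C = 89*((49 - 1*29) - 1) - 1*0 = 89*((49 - 29) - 1) + 0 = 89*(20 - 1) + 0 = 89*19 + 0 = 1691 + 0 = 1691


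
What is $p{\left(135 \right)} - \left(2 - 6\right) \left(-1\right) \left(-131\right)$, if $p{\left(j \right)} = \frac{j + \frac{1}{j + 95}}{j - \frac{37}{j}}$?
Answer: $\frac{439241929}{836648} \approx 525.0$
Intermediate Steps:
$p{\left(j \right)} = \frac{j + \frac{1}{95 + j}}{j - \frac{37}{j}}$
$p{\left(135 \right)} - \left(2 - 6\right) \left(-1\right) \left(-131\right) = \frac{135 \left(1 + 135^{2} + 95 \cdot 135\right)}{-3515 + 135^{3} - 4995 + 95 \cdot 135^{2}} - \left(2 - 6\right) \left(-1\right) \left(-131\right) = \frac{135 \left(1 + 18225 + 12825\right)}{-3515 + 2460375 - 4995 + 95 \cdot 18225} - \left(-4\right) \left(-1\right) \left(-131\right) = 135 \frac{1}{-3515 + 2460375 - 4995 + 1731375} \cdot 31051 - 4 \left(-131\right) = 135 \cdot \frac{1}{4183240} \cdot 31051 - -524 = 135 \cdot \frac{1}{4183240} \cdot 31051 + 524 = \frac{838377}{836648} + 524 = \frac{439241929}{836648}$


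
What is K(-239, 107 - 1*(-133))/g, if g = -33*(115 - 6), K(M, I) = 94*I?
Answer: -7520/1199 ≈ -6.2719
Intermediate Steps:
g = -3597 (g = -33*109 = -3597)
K(-239, 107 - 1*(-133))/g = (94*(107 - 1*(-133)))/(-3597) = (94*(107 + 133))*(-1/3597) = (94*240)*(-1/3597) = 22560*(-1/3597) = -7520/1199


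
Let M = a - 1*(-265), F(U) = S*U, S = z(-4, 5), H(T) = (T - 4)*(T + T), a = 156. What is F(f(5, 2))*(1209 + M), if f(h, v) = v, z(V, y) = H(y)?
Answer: 32600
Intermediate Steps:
H(T) = 2*T*(-4 + T) (H(T) = (-4 + T)*(2*T) = 2*T*(-4 + T))
z(V, y) = 2*y*(-4 + y)
S = 10 (S = 2*5*(-4 + 5) = 2*5*1 = 10)
F(U) = 10*U
M = 421 (M = 156 - 1*(-265) = 156 + 265 = 421)
F(f(5, 2))*(1209 + M) = (10*2)*(1209 + 421) = 20*1630 = 32600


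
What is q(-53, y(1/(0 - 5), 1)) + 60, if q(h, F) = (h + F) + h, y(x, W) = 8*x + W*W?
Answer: -233/5 ≈ -46.600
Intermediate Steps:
y(x, W) = W² + 8*x (y(x, W) = 8*x + W² = W² + 8*x)
q(h, F) = F + 2*h (q(h, F) = (F + h) + h = F + 2*h)
q(-53, y(1/(0 - 5), 1)) + 60 = ((1² + 8/(0 - 5)) + 2*(-53)) + 60 = ((1 + 8/(-5)) - 106) + 60 = ((1 + 8*(-⅕)) - 106) + 60 = ((1 - 8/5) - 106) + 60 = (-⅗ - 106) + 60 = -533/5 + 60 = -233/5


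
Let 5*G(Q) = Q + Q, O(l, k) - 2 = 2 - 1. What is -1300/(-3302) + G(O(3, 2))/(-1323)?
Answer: 109996/280035 ≈ 0.39279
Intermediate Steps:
O(l, k) = 3 (O(l, k) = 2 + (2 - 1) = 2 + 1 = 3)
G(Q) = 2*Q/5 (G(Q) = (Q + Q)/5 = (2*Q)/5 = 2*Q/5)
-1300/(-3302) + G(O(3, 2))/(-1323) = -1300/(-3302) + ((2/5)*3)/(-1323) = -1300*(-1/3302) + (6/5)*(-1/1323) = 50/127 - 2/2205 = 109996/280035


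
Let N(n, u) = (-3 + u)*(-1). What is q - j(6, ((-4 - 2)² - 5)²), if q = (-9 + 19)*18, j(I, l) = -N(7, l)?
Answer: -778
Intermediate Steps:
N(n, u) = 3 - u
j(I, l) = -3 + l (j(I, l) = -(3 - l) = -3 + l)
q = 180 (q = 10*18 = 180)
q - j(6, ((-4 - 2)² - 5)²) = 180 - (-3 + ((-4 - 2)² - 5)²) = 180 - (-3 + ((-6)² - 5)²) = 180 - (-3 + (36 - 5)²) = 180 - (-3 + 31²) = 180 - (-3 + 961) = 180 - 1*958 = 180 - 958 = -778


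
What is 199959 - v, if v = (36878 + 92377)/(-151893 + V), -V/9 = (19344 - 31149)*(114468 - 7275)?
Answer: 759082248988891/3796189464 ≈ 1.9996e+5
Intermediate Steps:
V = 11388720285 (V = -9*(19344 - 31149)*(114468 - 7275) = -(-106245)*107193 = -9*(-1265413365) = 11388720285)
v = 43085/3796189464 (v = (36878 + 92377)/(-151893 + 11388720285) = 129255/11388568392 = 129255*(1/11388568392) = 43085/3796189464 ≈ 1.1350e-5)
199959 - v = 199959 - 1*43085/3796189464 = 199959 - 43085/3796189464 = 759082248988891/3796189464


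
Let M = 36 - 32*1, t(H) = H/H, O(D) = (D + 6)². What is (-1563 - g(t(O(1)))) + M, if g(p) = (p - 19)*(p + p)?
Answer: -1523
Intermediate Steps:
O(D) = (6 + D)²
t(H) = 1
g(p) = 2*p*(-19 + p) (g(p) = (-19 + p)*(2*p) = 2*p*(-19 + p))
M = 4 (M = 36 - 32 = 4)
(-1563 - g(t(O(1)))) + M = (-1563 - 2*(-19 + 1)) + 4 = (-1563 - 2*(-18)) + 4 = (-1563 - 1*(-36)) + 4 = (-1563 + 36) + 4 = -1527 + 4 = -1523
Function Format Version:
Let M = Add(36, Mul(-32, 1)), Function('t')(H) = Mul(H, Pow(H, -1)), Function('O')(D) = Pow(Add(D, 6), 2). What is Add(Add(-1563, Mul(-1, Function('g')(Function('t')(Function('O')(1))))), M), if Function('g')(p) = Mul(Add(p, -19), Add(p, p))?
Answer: -1523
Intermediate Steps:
Function('O')(D) = Pow(Add(6, D), 2)
Function('t')(H) = 1
Function('g')(p) = Mul(2, p, Add(-19, p)) (Function('g')(p) = Mul(Add(-19, p), Mul(2, p)) = Mul(2, p, Add(-19, p)))
M = 4 (M = Add(36, -32) = 4)
Add(Add(-1563, Mul(-1, Function('g')(Function('t')(Function('O')(1))))), M) = Add(Add(-1563, Mul(-1, Mul(2, 1, Add(-19, 1)))), 4) = Add(Add(-1563, Mul(-1, Mul(2, 1, -18))), 4) = Add(Add(-1563, Mul(-1, -36)), 4) = Add(Add(-1563, 36), 4) = Add(-1527, 4) = -1523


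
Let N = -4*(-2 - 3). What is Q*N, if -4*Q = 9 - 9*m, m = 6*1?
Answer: 225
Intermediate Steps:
N = 20 (N = -4*(-5) = 20)
m = 6
Q = 45/4 (Q = -(9 - 9*6)/4 = -(9 - 54)/4 = -¼*(-45) = 45/4 ≈ 11.250)
Q*N = (45/4)*20 = 225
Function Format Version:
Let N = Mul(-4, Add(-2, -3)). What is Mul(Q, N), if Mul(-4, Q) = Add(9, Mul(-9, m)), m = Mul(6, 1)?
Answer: 225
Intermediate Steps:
N = 20 (N = Mul(-4, -5) = 20)
m = 6
Q = Rational(45, 4) (Q = Mul(Rational(-1, 4), Add(9, Mul(-9, 6))) = Mul(Rational(-1, 4), Add(9, -54)) = Mul(Rational(-1, 4), -45) = Rational(45, 4) ≈ 11.250)
Mul(Q, N) = Mul(Rational(45, 4), 20) = 225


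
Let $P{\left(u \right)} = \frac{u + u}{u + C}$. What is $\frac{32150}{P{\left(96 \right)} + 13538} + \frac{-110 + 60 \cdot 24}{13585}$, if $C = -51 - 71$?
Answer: $\frac{31114711}{12576707} \approx 2.474$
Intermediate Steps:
$C = -122$ ($C = -51 - 71 = -122$)
$P{\left(u \right)} = \frac{2 u}{-122 + u}$ ($P{\left(u \right)} = \frac{u + u}{u - 122} = \frac{2 u}{-122 + u}$)
$\frac{32150}{P{\left(96 \right)} + 13538} + \frac{-110 + 60 \cdot 24}{13585} = \frac{32150}{2 \cdot 96 \frac{1}{-122 + 96} + 13538} + \frac{-110 + 60 \cdot 24}{13585} = \frac{32150}{2 \cdot 96 \frac{1}{-26} + 13538} + \left(-110 + 1440\right) \frac{1}{13585} = \frac{32150}{2 \cdot 96 \left(- \frac{1}{26}\right) + 13538} + 1330 \cdot \frac{1}{13585} = \frac{32150}{- \frac{96}{13} + 13538} + \frac{14}{143} = \frac{32150}{\frac{175898}{13}} + \frac{14}{143} = 32150 \cdot \frac{13}{175898} + \frac{14}{143} = \frac{208975}{87949} + \frac{14}{143} = \frac{31114711}{12576707}$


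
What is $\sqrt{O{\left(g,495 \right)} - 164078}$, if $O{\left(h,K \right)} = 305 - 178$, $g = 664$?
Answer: $i \sqrt{163951} \approx 404.91 i$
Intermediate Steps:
$O{\left(h,K \right)} = 127$
$\sqrt{O{\left(g,495 \right)} - 164078} = \sqrt{127 - 164078} = \sqrt{-163951} = i \sqrt{163951}$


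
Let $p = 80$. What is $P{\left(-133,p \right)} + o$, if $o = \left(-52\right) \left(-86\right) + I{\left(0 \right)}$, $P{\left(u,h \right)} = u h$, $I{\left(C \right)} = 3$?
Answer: $-6165$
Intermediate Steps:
$P{\left(u,h \right)} = h u$
$o = 4475$ ($o = \left(-52\right) \left(-86\right) + 3 = 4472 + 3 = 4475$)
$P{\left(-133,p \right)} + o = 80 \left(-133\right) + 4475 = -10640 + 4475 = -6165$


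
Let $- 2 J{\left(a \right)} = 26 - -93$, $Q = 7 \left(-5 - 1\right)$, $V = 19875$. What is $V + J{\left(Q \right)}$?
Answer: $\frac{39631}{2} \approx 19816.0$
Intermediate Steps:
$Q = -42$ ($Q = 7 \left(-6\right) = -42$)
$J{\left(a \right)} = - \frac{119}{2}$ ($J{\left(a \right)} = - \frac{26 - -93}{2} = - \frac{26 + 93}{2} = \left(- \frac{1}{2}\right) 119 = - \frac{119}{2}$)
$V + J{\left(Q \right)} = 19875 - \frac{119}{2} = \frac{39631}{2}$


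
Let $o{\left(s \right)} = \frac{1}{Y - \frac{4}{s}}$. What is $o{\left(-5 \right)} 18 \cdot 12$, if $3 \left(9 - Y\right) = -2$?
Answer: $\frac{3240}{157} \approx 20.637$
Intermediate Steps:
$Y = \frac{29}{3}$ ($Y = 9 - - \frac{2}{3} = 9 + \frac{2}{3} = \frac{29}{3} \approx 9.6667$)
$o{\left(s \right)} = \frac{1}{\frac{29}{3} - \frac{4}{s}}$
$o{\left(-5 \right)} 18 \cdot 12 = 3 \left(-5\right) \frac{1}{-12 + 29 \left(-5\right)} 18 \cdot 12 = 3 \left(-5\right) \frac{1}{-12 - 145} \cdot 18 \cdot 12 = 3 \left(-5\right) \frac{1}{-157} \cdot 18 \cdot 12 = 3 \left(-5\right) \left(- \frac{1}{157}\right) 18 \cdot 12 = \frac{15}{157} \cdot 18 \cdot 12 = \frac{270}{157} \cdot 12 = \frac{3240}{157}$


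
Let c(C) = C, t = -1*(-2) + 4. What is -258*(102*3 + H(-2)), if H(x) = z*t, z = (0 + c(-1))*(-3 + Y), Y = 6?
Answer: -74304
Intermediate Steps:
t = 6 (t = 2 + 4 = 6)
z = -3 (z = (0 - 1)*(-3 + 6) = -1*3 = -3)
H(x) = -18 (H(x) = -3*6 = -18)
-258*(102*3 + H(-2)) = -258*(102*3 - 18) = -258*(306 - 18) = -258*288 = -74304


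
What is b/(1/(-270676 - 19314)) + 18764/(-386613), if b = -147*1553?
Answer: 25594595228367406/386613 ≈ 6.6202e+10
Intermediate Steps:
b = -228291
b/(1/(-270676 - 19314)) + 18764/(-386613) = -228291/(1/(-270676 - 19314)) + 18764/(-386613) = -228291/(1/(-289990)) + 18764*(-1/386613) = -228291/(-1/289990) - 18764/386613 = -228291*(-289990) - 18764/386613 = 66202107090 - 18764/386613 = 25594595228367406/386613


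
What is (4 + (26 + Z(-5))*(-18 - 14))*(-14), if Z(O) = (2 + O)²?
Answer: 15624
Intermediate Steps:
(4 + (26 + Z(-5))*(-18 - 14))*(-14) = (4 + (26 + (2 - 5)²)*(-18 - 14))*(-14) = (4 + (26 + (-3)²)*(-32))*(-14) = (4 + (26 + 9)*(-32))*(-14) = (4 + 35*(-32))*(-14) = (4 - 1120)*(-14) = -1116*(-14) = 15624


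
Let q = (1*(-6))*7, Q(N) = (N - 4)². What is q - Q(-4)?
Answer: -106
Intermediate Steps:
Q(N) = (-4 + N)²
q = -42 (q = -6*7 = -42)
q - Q(-4) = -42 - (-4 - 4)² = -42 - 1*(-8)² = -42 - 1*64 = -42 - 64 = -106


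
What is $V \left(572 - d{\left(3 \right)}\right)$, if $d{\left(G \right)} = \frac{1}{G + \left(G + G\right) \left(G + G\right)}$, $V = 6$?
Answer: $\frac{44614}{13} \approx 3431.8$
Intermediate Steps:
$d{\left(G \right)} = \frac{1}{G + 4 G^{2}}$ ($d{\left(G \right)} = \frac{1}{G + 2 G 2 G} = \frac{1}{G + 4 G^{2}}$)
$V \left(572 - d{\left(3 \right)}\right) = 6 \left(572 - \frac{1}{3 \left(1 + 4 \cdot 3\right)}\right) = 6 \left(572 - \frac{1}{3 \left(1 + 12\right)}\right) = 6 \left(572 - \frac{1}{3 \cdot 13}\right) = 6 \left(572 - \frac{1}{3} \cdot \frac{1}{13}\right) = 6 \left(572 - \frac{1}{39}\right) = 6 \cdot \frac{22307}{39} = \frac{44614}{13}$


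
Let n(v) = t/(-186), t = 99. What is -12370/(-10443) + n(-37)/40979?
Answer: 31428089641/26532509214 ≈ 1.1845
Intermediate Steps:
n(v) = -33/62 (n(v) = 99/(-186) = 99*(-1/186) = -33/62)
-12370/(-10443) + n(-37)/40979 = -12370/(-10443) - 33/62/40979 = -12370*(-1/10443) - 33/62*1/40979 = 12370/10443 - 33/2540698 = 31428089641/26532509214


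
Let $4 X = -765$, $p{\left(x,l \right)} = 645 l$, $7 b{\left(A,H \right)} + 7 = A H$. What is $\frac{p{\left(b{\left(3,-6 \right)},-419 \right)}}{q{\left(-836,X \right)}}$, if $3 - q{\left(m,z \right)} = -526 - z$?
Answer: $- \frac{1081020}{1351} \approx -800.16$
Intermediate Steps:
$b{\left(A,H \right)} = -1 + \frac{A H}{7}$
$X = - \frac{765}{4}$ ($X = \frac{1}{4} \left(-765\right) = - \frac{765}{4} \approx -191.25$)
$q{\left(m,z \right)} = 529 + z$ ($q{\left(m,z \right)} = 3 - \left(-526 - z\right) = 3 + \left(526 + z\right) = 529 + z$)
$\frac{p{\left(b{\left(3,-6 \right)},-419 \right)}}{q{\left(-836,X \right)}} = \frac{645 \left(-419\right)}{529 - \frac{765}{4}} = - \frac{270255}{\frac{1351}{4}} = \left(-270255\right) \frac{4}{1351} = - \frac{1081020}{1351}$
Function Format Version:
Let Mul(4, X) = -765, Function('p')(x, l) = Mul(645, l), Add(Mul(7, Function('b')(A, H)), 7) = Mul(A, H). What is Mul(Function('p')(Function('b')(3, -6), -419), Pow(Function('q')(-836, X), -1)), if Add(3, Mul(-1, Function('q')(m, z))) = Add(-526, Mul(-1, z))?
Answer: Rational(-1081020, 1351) ≈ -800.16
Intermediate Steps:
Function('b')(A, H) = Add(-1, Mul(Rational(1, 7), A, H)) (Function('b')(A, H) = Add(-1, Mul(Rational(1, 7), Mul(A, H))) = Add(-1, Mul(Rational(1, 7), A, H)))
X = Rational(-765, 4) (X = Mul(Rational(1, 4), -765) = Rational(-765, 4) ≈ -191.25)
Function('q')(m, z) = Add(529, z) (Function('q')(m, z) = Add(3, Mul(-1, Add(-526, Mul(-1, z)))) = Add(3, Add(526, z)) = Add(529, z))
Mul(Function('p')(Function('b')(3, -6), -419), Pow(Function('q')(-836, X), -1)) = Mul(Mul(645, -419), Pow(Add(529, Rational(-765, 4)), -1)) = Mul(-270255, Pow(Rational(1351, 4), -1)) = Mul(-270255, Rational(4, 1351)) = Rational(-1081020, 1351)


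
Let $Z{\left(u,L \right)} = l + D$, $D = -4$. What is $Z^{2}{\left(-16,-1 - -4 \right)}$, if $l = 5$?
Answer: $1$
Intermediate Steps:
$Z{\left(u,L \right)} = 1$ ($Z{\left(u,L \right)} = 5 - 4 = 1$)
$Z^{2}{\left(-16,-1 - -4 \right)} = 1^{2} = 1$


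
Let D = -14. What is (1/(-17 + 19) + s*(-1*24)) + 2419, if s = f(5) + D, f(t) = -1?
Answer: 5559/2 ≈ 2779.5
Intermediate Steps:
s = -15 (s = -1 - 14 = -15)
(1/(-17 + 19) + s*(-1*24)) + 2419 = (1/(-17 + 19) - (-15)*24) + 2419 = (1/2 - 15*(-24)) + 2419 = (½ + 360) + 2419 = 721/2 + 2419 = 5559/2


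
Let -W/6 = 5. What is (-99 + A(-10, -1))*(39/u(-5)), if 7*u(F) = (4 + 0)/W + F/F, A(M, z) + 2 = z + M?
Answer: -35280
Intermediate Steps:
W = -30 (W = -6*5 = -30)
A(M, z) = -2 + M + z (A(M, z) = -2 + (z + M) = -2 + (M + z) = -2 + M + z)
u(F) = 13/105 (u(F) = ((4 + 0)/(-30) + F/F)/7 = (4*(-1/30) + 1)/7 = (-2/15 + 1)/7 = (⅐)*(13/15) = 13/105)
(-99 + A(-10, -1))*(39/u(-5)) = (-99 + (-2 - 10 - 1))*(39/(13/105)) = (-99 - 13)*(39*(105/13)) = -112*315 = -35280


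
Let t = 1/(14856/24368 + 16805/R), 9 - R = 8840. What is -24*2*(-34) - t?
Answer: 56802323642/34788863 ≈ 1632.8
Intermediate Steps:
R = -8831 (R = 9 - 1*8840 = 9 - 8840 = -8831)
t = -26899226/34788863 (t = 1/(14856/24368 + 16805/(-8831)) = 1/(14856*(1/24368) + 16805*(-1/8831)) = 1/(1857/3046 - 16805/8831) = 1/(-34788863/26899226) = -26899226/34788863 ≈ -0.77321)
-24*2*(-34) - t = -24*2*(-34) - 1*(-26899226/34788863) = -48*(-34) + 26899226/34788863 = 1632 + 26899226/34788863 = 56802323642/34788863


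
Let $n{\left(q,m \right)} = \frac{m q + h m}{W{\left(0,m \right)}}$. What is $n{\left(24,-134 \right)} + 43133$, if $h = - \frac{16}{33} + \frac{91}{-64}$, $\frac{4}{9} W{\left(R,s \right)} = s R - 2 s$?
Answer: $\frac{409889371}{9504} \approx 43128.0$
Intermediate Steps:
$W{\left(R,s \right)} = - \frac{9 s}{2} + \frac{9 R s}{4}$ ($W{\left(R,s \right)} = \frac{9 \left(s R - 2 s\right)}{4} = \frac{9 \left(R s - 2 s\right)}{4} = \frac{9 \left(- 2 s + R s\right)}{4} = - \frac{9 s}{2} + \frac{9 R s}{4}$)
$h = - \frac{4027}{2112}$ ($h = \left(-16\right) \frac{1}{33} + 91 \left(- \frac{1}{64}\right) = - \frac{16}{33} - \frac{91}{64} = - \frac{4027}{2112} \approx -1.9067$)
$n{\left(q,m \right)} = - \frac{2 \left(- \frac{4027 m}{2112} + m q\right)}{9 m}$ ($n{\left(q,m \right)} = \frac{m q - \frac{4027 m}{2112}}{\frac{9}{4} m \left(-2 + 0\right)} = \frac{- \frac{4027 m}{2112} + m q}{\frac{9}{4} m \left(-2\right)} = \frac{- \frac{4027 m}{2112} + m q}{\left(- \frac{9}{2}\right) m} = \left(- \frac{4027 m}{2112} + m q\right) \left(- \frac{2}{9 m}\right) = - \frac{2 \left(- \frac{4027 m}{2112} + m q\right)}{9 m}$)
$n{\left(24,-134 \right)} + 43133 = \left(\frac{4027}{9504} - \frac{16}{3}\right) + 43133 = - \frac{46661}{9504} + 43133 = \frac{409889371}{9504}$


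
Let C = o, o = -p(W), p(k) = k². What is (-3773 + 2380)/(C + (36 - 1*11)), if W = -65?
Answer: 199/600 ≈ 0.33167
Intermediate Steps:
o = -4225 (o = -1*(-65)² = -1*4225 = -4225)
C = -4225
(-3773 + 2380)/(C + (36 - 1*11)) = (-3773 + 2380)/(-4225 + (36 - 1*11)) = -1393/(-4225 + (36 - 11)) = -1393/(-4225 + 25) = -1393/(-4200) = -1393*(-1/4200) = 199/600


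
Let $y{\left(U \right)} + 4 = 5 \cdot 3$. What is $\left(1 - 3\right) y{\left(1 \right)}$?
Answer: $-22$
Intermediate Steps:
$y{\left(U \right)} = 11$ ($y{\left(U \right)} = -4 + 5 \cdot 3 = -4 + 15 = 11$)
$\left(1 - 3\right) y{\left(1 \right)} = \left(1 - 3\right) 11 = \left(-2\right) 11 = -22$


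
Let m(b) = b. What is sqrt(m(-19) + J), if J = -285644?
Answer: I*sqrt(285663) ≈ 534.47*I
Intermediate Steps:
sqrt(m(-19) + J) = sqrt(-19 - 285644) = sqrt(-285663) = I*sqrt(285663)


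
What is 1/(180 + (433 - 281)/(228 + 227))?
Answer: 455/82052 ≈ 0.0055453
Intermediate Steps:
1/(180 + (433 - 281)/(228 + 227)) = 1/(180 + 152/455) = 1/(82052/455) = 455/82052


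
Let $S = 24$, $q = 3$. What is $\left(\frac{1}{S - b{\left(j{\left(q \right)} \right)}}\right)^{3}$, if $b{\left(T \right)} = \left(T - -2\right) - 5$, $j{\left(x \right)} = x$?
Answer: $\frac{1}{13824} \approx 7.2338 \cdot 10^{-5}$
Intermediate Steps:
$b{\left(T \right)} = -3 + T$ ($b{\left(T \right)} = \left(T + 2\right) - 5 = \left(2 + T\right) - 5 = -3 + T$)
$\left(\frac{1}{S - b{\left(j{\left(q \right)} \right)}}\right)^{3} = \left(\frac{1}{24 - \left(-3 + 3\right)}\right)^{3} = \left(\frac{1}{24 - 0}\right)^{3} = \left(\frac{1}{24 + 0}\right)^{3} = \left(\frac{1}{24}\right)^{3} = \frac{1}{13824}$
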